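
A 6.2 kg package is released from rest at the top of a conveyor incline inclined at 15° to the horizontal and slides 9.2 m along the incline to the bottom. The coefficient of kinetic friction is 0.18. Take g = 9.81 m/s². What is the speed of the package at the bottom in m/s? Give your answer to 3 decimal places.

The weight component along the incline is mg sin 15° = 15.742 N and the normal force is N = mg cos 15° = 58.750 N.
Friction up the slope is f = μN = 0.18 × 58.750 = 10.575 N, so the net downslope force is 15.742 − 10.575 = 5.167 N and a = 5.167 / 6.2 = 0.8334 m/s².
Starting from rest over a distance of 9.2 m, v² = 2aL = 2 × 0.8334 × 9.2 = 15.3346, so v = 3.9159 m/s.

3.916 m/s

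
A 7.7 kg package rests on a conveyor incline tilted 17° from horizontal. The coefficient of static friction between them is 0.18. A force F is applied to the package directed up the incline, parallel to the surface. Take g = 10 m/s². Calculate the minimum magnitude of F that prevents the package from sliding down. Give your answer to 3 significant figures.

9.26 N

The normal force is N = mg cos 17° = 73.635 N. With F at its minimum the package is on the verge of sliding down, so static friction is at its maximum μ_s N = 0.18 × 73.635 = 13.254 N and acts up the slope.
Equilibrium along the incline: F + μ_s N = mg sin 17°, so F = 22.513 − 13.254 = 9.259 N.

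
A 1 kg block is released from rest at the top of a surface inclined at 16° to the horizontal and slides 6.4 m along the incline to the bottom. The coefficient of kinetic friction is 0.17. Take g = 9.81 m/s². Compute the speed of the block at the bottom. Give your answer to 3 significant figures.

3.75 m/s

The weight component along the incline is mg sin 16° = 2.704 N and the normal force is N = mg cos 16° = 9.430 N.
Friction up the slope is f = μN = 0.17 × 9.430 = 1.603 N, so the net downslope force is 2.704 − 1.603 = 1.101 N and a = 1.101 / 1 = 1.1010 m/s².
Starting from rest over a distance of 6.4 m, v² = 2aL = 2 × 1.1010 × 6.4 = 14.0928, so v = 3.7540 m/s.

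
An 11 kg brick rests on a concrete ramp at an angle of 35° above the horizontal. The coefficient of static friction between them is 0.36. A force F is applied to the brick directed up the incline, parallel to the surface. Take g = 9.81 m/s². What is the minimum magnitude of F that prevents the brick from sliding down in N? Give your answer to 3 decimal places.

The normal force is N = mg cos 35° = 88.395 N. With F at its minimum the brick is on the verge of sliding down, so static friction is at its maximum μ_s N = 0.36 × 88.395 = 31.822 N and acts up the slope.
Equilibrium along the incline: F + μ_s N = mg sin 35°, so F = 61.895 − 31.822 = 30.073 N.

30.073 N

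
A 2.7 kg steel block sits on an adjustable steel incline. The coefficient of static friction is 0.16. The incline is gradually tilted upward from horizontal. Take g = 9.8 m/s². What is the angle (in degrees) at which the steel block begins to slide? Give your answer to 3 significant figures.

At the threshold of sliding, static friction is at its maximum μ_s N and exactly balances the weight component along the incline: mg sin θ = μ_s mg cos θ.
Hence tan θ = μ_s = 0.16, so θ = arctan(0.16) = 9.0903°.

9.09°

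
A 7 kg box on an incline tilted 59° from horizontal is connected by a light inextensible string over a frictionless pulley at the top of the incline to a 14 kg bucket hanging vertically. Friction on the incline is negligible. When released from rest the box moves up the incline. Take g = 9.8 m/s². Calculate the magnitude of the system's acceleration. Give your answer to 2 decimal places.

3.73 m/s²

For the box on the incline: the weight component along the slope is m₁g sin 59° = 7 × 9.8 × 0.8572 = 58.804 N and the normal force is N = m₁g cos 59° = 35.332 N.
Newton's second law for the box (up-slope positive): T − 58.804 = 7 a. For the hanging bucket (downward positive): 14 × 9.8 − T = 14 a.
Adding the two equations eliminates T: 78.396 = 21 a, so a = 3.7331 m/s².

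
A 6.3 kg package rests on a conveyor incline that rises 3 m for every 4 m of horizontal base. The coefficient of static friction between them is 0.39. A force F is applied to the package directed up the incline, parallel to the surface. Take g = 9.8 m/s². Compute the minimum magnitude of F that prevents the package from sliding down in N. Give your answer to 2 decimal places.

17.78 N

The normal force is N = mg cos 36.87° = 49.392 N. With F at its minimum the package is on the verge of sliding down, so static friction is at its maximum μ_s N = 0.39 × 49.392 = 19.263 N and acts up the slope.
Equilibrium along the incline: F + μ_s N = mg sin 36.87°, so F = 37.044 − 19.263 = 17.781 N.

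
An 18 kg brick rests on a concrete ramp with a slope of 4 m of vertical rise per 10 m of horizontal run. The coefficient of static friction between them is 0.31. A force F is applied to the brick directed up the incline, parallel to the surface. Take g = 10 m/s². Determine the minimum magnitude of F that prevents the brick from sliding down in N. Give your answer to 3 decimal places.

The normal force is N = mg cos 21.80° = 167.126 N. With F at its minimum the brick is on the verge of sliding down, so static friction is at its maximum μ_s N = 0.31 × 167.126 = 51.809 N and acts up the slope.
Equilibrium along the incline: F + μ_s N = mg sin 21.80°, so F = 66.850 − 51.809 = 15.041 N.

15.041 N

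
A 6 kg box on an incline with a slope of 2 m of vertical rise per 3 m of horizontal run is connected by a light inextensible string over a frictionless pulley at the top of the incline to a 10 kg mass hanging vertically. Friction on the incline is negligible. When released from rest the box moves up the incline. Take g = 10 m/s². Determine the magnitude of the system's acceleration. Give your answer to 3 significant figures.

For the box on the incline: the weight component along the slope is m₁g sin 33.69° = 6 × 10 × 0.5547 = 33.282 N and the normal force is N = m₁g cos 33.69° = 49.923 N.
Newton's second law for the box (up-slope positive): T − 33.282 = 6 a. For the hanging mass (downward positive): 10 × 10 − T = 10 a.
Adding the two equations eliminates T: 66.718 = 16 a, so a = 4.1699 m/s².

4.17 m/s²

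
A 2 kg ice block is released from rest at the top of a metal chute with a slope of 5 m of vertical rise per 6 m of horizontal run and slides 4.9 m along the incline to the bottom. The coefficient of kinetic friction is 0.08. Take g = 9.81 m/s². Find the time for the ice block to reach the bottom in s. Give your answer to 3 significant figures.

1.31 s

The weight component along the incline is mg sin 39.81° = 12.560 N and the normal force is N = mg cos 39.81° = 15.073 N.
Friction up the slope is f = μN = 0.08 × 15.073 = 1.206 N, so the net downslope force is 12.560 − 1.206 = 11.354 N and a = 11.354 / 2 = 5.6770 m/s².
Starting from rest, L = ½at², so t = √(2L/a) = √(2 × 4.9 / 5.6770) = 1.3139 s.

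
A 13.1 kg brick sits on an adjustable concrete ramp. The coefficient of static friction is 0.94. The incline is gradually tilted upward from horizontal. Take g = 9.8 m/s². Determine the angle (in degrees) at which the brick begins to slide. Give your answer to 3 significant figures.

43.2°

At the threshold of sliding, static friction is at its maximum μ_s N and exactly balances the weight component along the incline: mg sin θ = μ_s mg cos θ.
Hence tan θ = μ_s = 0.94, so θ = arctan(0.94) = 43.2285°.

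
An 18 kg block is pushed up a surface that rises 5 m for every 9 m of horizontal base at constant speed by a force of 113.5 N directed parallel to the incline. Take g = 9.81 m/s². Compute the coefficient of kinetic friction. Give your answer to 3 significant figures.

At constant speed ΣF = 0 along the incline. The applied 113.5 N acts up the slope; the weight component mg sin 29.05° = 85.755 N and kinetic friction μN both act down the slope.
So 113.5 = 85.755 + μ × 154.359, giving μ = (113.5 − 85.755) / 154.359 = 0.1797.

0.180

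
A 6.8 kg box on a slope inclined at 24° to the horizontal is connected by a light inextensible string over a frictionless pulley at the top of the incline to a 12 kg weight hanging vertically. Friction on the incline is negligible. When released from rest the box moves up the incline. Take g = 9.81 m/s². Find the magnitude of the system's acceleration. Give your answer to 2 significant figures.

For the box on the incline: the weight component along the slope is m₁g sin 24° = 6.8 × 9.81 × 0.4067 = 27.130 N and the normal force is N = m₁g cos 24° = 60.941 N.
Newton's second law for the box (up-slope positive): T − 27.130 = 6.8 a. For the hanging weight (downward positive): 12 × 9.81 − T = 12 a.
Adding the two equations eliminates T: 90.590 = 18.8 a, so a = 4.8186 m/s².

4.8 m/s²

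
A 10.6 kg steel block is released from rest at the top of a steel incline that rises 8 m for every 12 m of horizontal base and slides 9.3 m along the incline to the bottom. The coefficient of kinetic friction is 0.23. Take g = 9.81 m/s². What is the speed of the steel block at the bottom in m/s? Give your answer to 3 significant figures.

8.14 m/s

The weight component along the incline is mg sin 33.69° = 57.681 N and the normal force is N = mg cos 33.69° = 86.522 N.
Friction up the slope is f = μN = 0.23 × 86.522 = 19.900 N, so the net downslope force is 57.681 − 19.900 = 37.781 N and a = 37.781 / 10.6 = 3.5642 m/s².
Starting from rest over a distance of 9.3 m, v² = 2aL = 2 × 3.5642 × 9.3 = 66.2941, so v = 8.1421 m/s.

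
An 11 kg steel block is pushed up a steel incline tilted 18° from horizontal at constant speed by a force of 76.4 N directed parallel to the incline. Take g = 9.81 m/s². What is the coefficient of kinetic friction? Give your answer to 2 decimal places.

0.42

At constant speed ΣF = 0 along the incline. The applied 76.4 N acts up the slope; the weight component mg sin 18° = 33.346 N and kinetic friction μN both act down the slope.
So 76.4 = 33.346 + μ × 102.629, giving μ = (76.4 − 33.346) / 102.629 = 0.4195.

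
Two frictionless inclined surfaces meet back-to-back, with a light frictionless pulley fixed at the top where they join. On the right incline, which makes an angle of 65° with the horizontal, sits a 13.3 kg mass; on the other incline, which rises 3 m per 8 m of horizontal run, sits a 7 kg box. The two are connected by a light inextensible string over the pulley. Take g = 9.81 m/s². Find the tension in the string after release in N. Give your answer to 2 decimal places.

Resolve each weight along its own incline: the 13.3 kg mass has component 13.3 × 9.81 × sin 65° = 118.249 N down its slope, and the 7 kg mass has 7 × 9.81 × sin 20.56° = 24.112 N down its slope.
The 13.3 kg side's 118.249 N exceeds the other side's 24.112 N, so that mass slides down and the 7 kg mass slides up. Taking that direction as positive, Newton's second law for the whole system gives 118.249 − 24.112 = (13.3 + 7) a, so a = 94.137 / 20.3 = 4.6373 m/s².
For the 7 kg mass (up-slope positive): T − 24.112 = 7 × 4.6373, so T = 56.573 N.

56.57 N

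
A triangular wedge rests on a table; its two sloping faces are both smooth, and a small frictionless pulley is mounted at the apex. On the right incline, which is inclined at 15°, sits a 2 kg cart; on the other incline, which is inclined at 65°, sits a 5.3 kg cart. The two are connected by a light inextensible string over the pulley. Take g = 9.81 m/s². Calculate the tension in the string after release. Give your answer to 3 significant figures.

Resolve each weight along its own incline: the 2 kg mass has component 2 × 9.81 × sin 15° = 5.078 N down its slope, and the 5.3 kg mass has 5.3 × 9.81 × sin 65° = 47.122 N down its slope.
The 5.3 kg side's 47.122 N exceeds the other side's 5.078 N, so that mass slides down and the 2 kg mass slides up. Taking that direction as positive, Newton's second law for the whole system gives 47.122 − 5.078 = (2 + 5.3) a, so a = 42.044 / 7.3 = 5.7595 m/s².
For the 2 kg mass (up-slope positive): T − 5.078 = 2 × 5.7595, so T = 16.597 N.

16.6 N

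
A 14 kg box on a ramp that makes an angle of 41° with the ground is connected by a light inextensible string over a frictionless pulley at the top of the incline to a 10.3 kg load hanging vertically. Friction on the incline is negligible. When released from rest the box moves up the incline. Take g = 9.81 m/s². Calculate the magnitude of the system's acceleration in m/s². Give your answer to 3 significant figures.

0.450 m/s²

For the box on the incline: the weight component along the slope is m₁g sin 41° = 14 × 9.81 × 0.6561 = 90.109 N and the normal force is N = m₁g cos 41° = 103.652 N.
Newton's second law for the box (up-slope positive): T − 90.109 = 14 a. For the hanging load (downward positive): 10.3 × 9.81 − T = 10.3 a.
Adding the two equations eliminates T: 10.934 = 24.3 a, so a = 0.4500 m/s².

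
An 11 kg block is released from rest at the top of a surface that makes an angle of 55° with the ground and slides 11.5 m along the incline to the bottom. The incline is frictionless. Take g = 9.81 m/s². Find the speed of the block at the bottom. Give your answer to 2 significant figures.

14 m/s

The weight component along the incline is mg sin 55° = 88.395 N and the normal force is N = mg cos 55° = 61.895 N.
With no friction, a = g sin 55° = 8.0359 m/s².
Starting from rest over a distance of 11.5 m, v² = 2aL = 2 × 8.0359 × 11.5 = 184.8257, so v = 13.5951 m/s.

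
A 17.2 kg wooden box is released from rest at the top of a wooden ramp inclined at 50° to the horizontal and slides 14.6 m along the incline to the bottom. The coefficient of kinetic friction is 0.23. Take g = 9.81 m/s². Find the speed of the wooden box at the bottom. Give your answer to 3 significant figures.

The weight component along the incline is mg sin 50° = 129.256 N and the normal force is N = mg cos 50° = 108.459 N.
Friction up the slope is f = μN = 0.23 × 108.459 = 24.946 N, so the net downslope force is 129.256 − 24.946 = 104.310 N and a = 104.310 / 17.2 = 6.0645 m/s².
Starting from rest over a distance of 14.6 m, v² = 2aL = 2 × 6.0645 × 14.6 = 177.0834, so v = 13.3073 m/s.

13.3 m/s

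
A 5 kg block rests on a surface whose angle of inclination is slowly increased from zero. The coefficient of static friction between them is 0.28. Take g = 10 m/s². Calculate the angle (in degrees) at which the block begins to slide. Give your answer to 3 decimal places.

15.642°

At the threshold of sliding, static friction is at its maximum μ_s N and exactly balances the weight component along the incline: mg sin θ = μ_s mg cos θ.
Hence tan θ = μ_s = 0.28, so θ = arctan(0.28) = 15.6422°.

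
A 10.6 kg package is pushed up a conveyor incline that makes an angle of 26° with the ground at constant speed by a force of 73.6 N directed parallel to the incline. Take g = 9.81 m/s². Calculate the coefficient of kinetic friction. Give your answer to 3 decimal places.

0.300

At constant speed ΣF = 0 along the incline. The applied 73.6 N acts up the slope; the weight component mg sin 26° = 45.584 N and kinetic friction μN both act down the slope.
So 73.6 = 45.584 + μ × 93.462, giving μ = (73.6 − 45.584) / 93.462 = 0.2998.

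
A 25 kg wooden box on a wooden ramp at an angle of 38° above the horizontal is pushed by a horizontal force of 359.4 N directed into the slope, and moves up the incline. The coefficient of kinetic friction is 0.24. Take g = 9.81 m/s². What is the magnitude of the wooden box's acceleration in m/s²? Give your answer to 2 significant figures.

1.3 m/s²

The horizontal push has components F cos 38° = 359.4 × 0.7880 = 283.207 N up the incline and F sin 38° = 359.4 × 0.6157 = 221.283 N pressing into the surface.
The normal force is therefore N = mg cos 38° + F sin 38° = 193.257 + 221.283 = 414.540 N, and kinetic friction down the slope is μN = 0.24 × 414.540 = 99.490 N.
Along the incline: F cos 38° − mg sin 38° − μN = ma, so 283.207 − 151.000 − 99.490 = 25 a, giving a = 1.3087 m/s².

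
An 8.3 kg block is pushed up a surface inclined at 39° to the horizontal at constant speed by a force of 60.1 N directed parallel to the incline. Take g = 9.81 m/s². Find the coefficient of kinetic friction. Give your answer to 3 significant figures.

At constant speed ΣF = 0 along the incline. The applied 60.1 N acts up the slope; the weight component mg sin 39° = 51.241 N and kinetic friction μN both act down the slope.
So 60.1 = 51.241 + μ × 63.278, giving μ = (60.1 − 51.241) / 63.278 = 0.1400.

0.140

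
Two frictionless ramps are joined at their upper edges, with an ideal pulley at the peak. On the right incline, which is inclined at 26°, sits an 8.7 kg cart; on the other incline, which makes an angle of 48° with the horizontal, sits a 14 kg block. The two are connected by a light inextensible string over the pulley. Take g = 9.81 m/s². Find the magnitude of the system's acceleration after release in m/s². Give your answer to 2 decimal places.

Resolve each weight along its own incline: the 8.7 kg mass has component 8.7 × 9.81 × sin 26° = 37.414 N down its slope, and the 14 kg mass has 14 × 9.81 × sin 48° = 102.064 N down its slope.
The 14 kg side's 102.064 N exceeds the other side's 37.414 N, so that mass slides down and the 8.7 kg mass slides up. Taking that direction as positive, Newton's second law for the whole system gives 102.064 − 37.414 = (8.7 + 14) a, so a = 64.650 / 22.7 = 2.8480 m/s².

2.85 m/s²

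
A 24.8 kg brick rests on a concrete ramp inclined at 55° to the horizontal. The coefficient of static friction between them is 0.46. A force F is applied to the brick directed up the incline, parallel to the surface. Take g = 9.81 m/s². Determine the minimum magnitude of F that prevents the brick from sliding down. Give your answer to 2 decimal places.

135.10 N

The normal force is N = mg cos 55° = 139.544 N. With F at its minimum the brick is on the verge of sliding down, so static friction is at its maximum μ_s N = 0.46 × 139.544 = 64.190 N and acts up the slope.
Equilibrium along the incline: F + μ_s N = mg sin 55°, so F = 199.290 − 64.190 = 135.100 N.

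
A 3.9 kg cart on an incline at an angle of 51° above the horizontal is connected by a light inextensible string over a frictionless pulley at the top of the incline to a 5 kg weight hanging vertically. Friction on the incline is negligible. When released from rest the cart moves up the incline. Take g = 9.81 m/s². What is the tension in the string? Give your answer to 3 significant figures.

For the cart on the incline: the weight component along the slope is m₁g sin 51° = 3.9 × 9.81 × 0.7771 = 29.731 N and the normal force is N = m₁g cos 51° = 24.077 N.
Newton's second law for the cart (up-slope positive): T − 29.731 = 3.9 a. For the hanging weight (downward positive): 5 × 9.81 − T = 5 a.
Adding the two equations eliminates T: 19.319 = 8.9 a, so a = 2.1707 m/s².
Then from the hanging weight's equation, T = 5 × (9.81 − 2.1707) = 38.197 N.

38.2 N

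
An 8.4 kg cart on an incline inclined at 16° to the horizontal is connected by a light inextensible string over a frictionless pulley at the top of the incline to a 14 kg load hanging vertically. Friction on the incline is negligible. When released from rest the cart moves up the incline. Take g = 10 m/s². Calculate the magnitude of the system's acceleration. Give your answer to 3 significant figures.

5.22 m/s²

For the cart on the incline: the weight component along the slope is m₁g sin 16° = 8.4 × 10 × 0.2756 = 23.150 N and the normal force is N = m₁g cos 16° = 80.746 N.
Newton's second law for the cart (up-slope positive): T − 23.150 = 8.4 a. For the hanging load (downward positive): 14 × 10 − T = 14 a.
Adding the two equations eliminates T: 116.850 = 22.4 a, so a = 5.2165 m/s².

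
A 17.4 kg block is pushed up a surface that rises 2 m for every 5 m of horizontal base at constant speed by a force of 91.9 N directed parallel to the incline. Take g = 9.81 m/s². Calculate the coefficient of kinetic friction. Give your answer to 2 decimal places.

At constant speed ΣF = 0 along the incline. The applied 91.9 N acts up the slope; the weight component mg sin 21.80° = 63.394 N and kinetic friction μN both act down the slope.
So 91.9 = 63.394 + μ × 158.485, giving μ = (91.9 − 63.394) / 158.485 = 0.1799.

0.18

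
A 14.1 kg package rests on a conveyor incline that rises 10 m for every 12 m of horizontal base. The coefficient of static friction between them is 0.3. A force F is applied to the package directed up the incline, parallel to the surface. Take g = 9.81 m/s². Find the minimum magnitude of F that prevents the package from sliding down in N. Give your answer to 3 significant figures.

56.7 N

The normal force is N = mg cos 39.81° = 106.261 N. With F at its minimum the package is on the verge of sliding down, so static friction is at its maximum μ_s N = 0.3 × 106.261 = 31.878 N and acts up the slope.
Equilibrium along the incline: F + μ_s N = mg sin 39.81°, so F = 88.551 − 31.878 = 56.673 N.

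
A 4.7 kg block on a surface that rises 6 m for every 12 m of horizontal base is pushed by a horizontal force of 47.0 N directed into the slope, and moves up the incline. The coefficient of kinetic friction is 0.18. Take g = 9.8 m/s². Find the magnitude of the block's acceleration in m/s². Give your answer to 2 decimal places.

The horizontal push has components F cos 26.57° = 47.0 × 0.8944 = 42.037 N up the incline and F sin 26.57° = 47.0 × 0.4472 = 21.018 N pressing into the surface.
The normal force is therefore N = mg cos 26.57° + F sin 26.57° = 41.196 + 21.018 = 62.214 N, and kinetic friction down the slope is μN = 0.18 × 62.214 = 11.199 N.
Along the incline: F cos 26.57° − mg sin 26.57° − μN = ma, so 42.037 − 20.598 − 11.199 = 4.7 a, giving a = 2.1787 m/s².

2.18 m/s²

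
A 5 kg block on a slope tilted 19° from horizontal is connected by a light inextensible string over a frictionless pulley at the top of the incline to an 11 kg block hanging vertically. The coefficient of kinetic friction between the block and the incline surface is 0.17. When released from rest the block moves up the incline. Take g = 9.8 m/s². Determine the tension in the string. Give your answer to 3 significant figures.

50.1 N

For the block on the incline: the weight component along the slope is m₁g sin 19° = 5 × 9.8 × 0.3256 = 15.954 N and the normal force is N = m₁g cos 19° = 46.330 N.
Kinetic friction opposes the block's motion up the incline: f = μN = 0.17 × 46.330 = 7.876 N acting down the slope.
Newton's second law for the block (up-slope positive): T − 15.954 − 7.876 = 5 a. For the hanging block (downward positive): 11 × 9.8 − T = 11 a.
Adding the two equations eliminates T: 83.970 = 16 a, so a = 5.2481 m/s².
Then from the hanging block's equation, T = 11 × (9.8 − 5.2481) = 50.071 N.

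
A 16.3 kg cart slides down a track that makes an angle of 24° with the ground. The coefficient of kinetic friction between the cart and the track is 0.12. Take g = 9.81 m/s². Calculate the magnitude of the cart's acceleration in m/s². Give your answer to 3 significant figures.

Resolving the weight along the incline: the component pulling the cart down the slope is mg sin 24° = 16.3 × 9.81 × 0.4067 = 65.033 N, and the normal force is N = mg cos 24° = 16.3 × 9.81 × 0.9135 = 146.071 N.
Kinetic friction acts up the slope with magnitude f = μN = 0.12 × 146.071 = 17.529 N.
Net force along the incline is 65.033 − 17.529 = 47.504 N, so a = 47.504 / 16.3 = 2.9144 m/s².

2.91 m/s²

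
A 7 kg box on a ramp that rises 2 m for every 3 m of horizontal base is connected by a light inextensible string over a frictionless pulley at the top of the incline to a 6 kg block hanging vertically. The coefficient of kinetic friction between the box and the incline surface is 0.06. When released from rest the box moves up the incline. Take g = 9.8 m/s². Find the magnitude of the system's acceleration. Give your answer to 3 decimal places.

1.333 m/s²

For the box on the incline: the weight component along the slope is m₁g sin 33.69° = 7 × 9.8 × 0.5547 = 38.052 N and the normal force is N = m₁g cos 33.69° = 57.079 N.
Kinetic friction opposes the box's motion up the incline: f = μN = 0.06 × 57.079 = 3.425 N acting down the slope.
Newton's second law for the box (up-slope positive): T − 38.052 − 3.425 = 7 a. For the hanging block (downward positive): 6 × 9.8 − T = 6 a.
Adding the two equations eliminates T: 17.323 = 13 a, so a = 1.3325 m/s².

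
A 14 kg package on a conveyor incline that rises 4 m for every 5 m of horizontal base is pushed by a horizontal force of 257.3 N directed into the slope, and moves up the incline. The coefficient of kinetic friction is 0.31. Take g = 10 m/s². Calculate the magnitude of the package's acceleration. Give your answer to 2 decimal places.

2.12 m/s²

The horizontal push has components F cos 38.66° = 257.3 × 0.7809 = 200.926 N up the incline and F sin 38.66° = 257.3 × 0.6247 = 160.735 N pressing into the surface.
The normal force is therefore N = mg cos 38.66° + F sin 38.66° = 109.326 + 160.735 = 270.061 N, and kinetic friction down the slope is μN = 0.31 × 270.061 = 83.719 N.
Along the incline: F cos 38.66° − mg sin 38.66° − μN = ma, so 200.926 − 87.458 − 83.719 = 14 a, giving a = 2.1249 m/s².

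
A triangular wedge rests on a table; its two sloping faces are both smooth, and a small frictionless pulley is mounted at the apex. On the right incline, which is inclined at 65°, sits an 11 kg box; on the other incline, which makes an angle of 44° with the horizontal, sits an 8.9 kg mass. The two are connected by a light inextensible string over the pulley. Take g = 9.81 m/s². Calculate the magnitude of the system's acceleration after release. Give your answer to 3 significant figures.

Resolve each weight along its own incline: the 11 kg mass has component 11 × 9.81 × sin 65° = 97.800 N down its slope, and the 8.9 kg mass has 8.9 × 9.81 × sin 44° = 60.650 N down its slope.
The 11 kg side's 97.800 N exceeds the other side's 60.650 N, so that mass slides down and the 8.9 kg mass slides up. Taking that direction as positive, Newton's second law for the whole system gives 97.800 − 60.650 = (11 + 8.9) a, so a = 37.150 / 19.9 = 1.8668 m/s².

1.87 m/s²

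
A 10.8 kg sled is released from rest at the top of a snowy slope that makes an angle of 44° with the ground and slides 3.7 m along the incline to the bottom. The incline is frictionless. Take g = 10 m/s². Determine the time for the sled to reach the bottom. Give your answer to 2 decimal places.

The weight component along the incline is mg sin 44° = 75.023 N and the normal force is N = mg cos 44° = 77.689 N.
With no friction, a = g sin 44° = 6.9466 m/s².
Starting from rest, L = ½at², so t = √(2L/a) = √(2 × 3.7 / 6.9466) = 1.0321 s.

1.03 s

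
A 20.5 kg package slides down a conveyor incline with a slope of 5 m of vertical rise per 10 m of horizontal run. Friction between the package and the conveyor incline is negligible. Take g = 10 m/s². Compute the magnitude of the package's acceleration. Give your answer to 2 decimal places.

Resolving the weight along the incline: the component pulling the package down the slope is mg sin 26.57° = 20.5 × 10 × 0.4472 = 91.676 N, and the normal force is N = mg cos 26.57° = 20.5 × 10 × 0.8944 = 183.352 N.
With no friction the net force along the incline is 91.676 N, so a = g sin 26.57° = 91.676 / 20.5 = 4.4720 m/s².

4.47 m/s²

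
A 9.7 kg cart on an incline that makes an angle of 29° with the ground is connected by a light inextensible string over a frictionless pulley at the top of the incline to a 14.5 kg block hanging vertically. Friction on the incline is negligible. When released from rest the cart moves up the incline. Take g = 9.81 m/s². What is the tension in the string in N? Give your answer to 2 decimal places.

For the cart on the incline: the weight component along the slope is m₁g sin 29° = 9.7 × 9.81 × 0.4848 = 46.132 N and the normal force is N = m₁g cos 29° = 83.226 N.
Newton's second law for the cart (up-slope positive): T − 46.132 = 9.7 a. For the hanging block (downward positive): 14.5 × 9.81 − T = 14.5 a.
Adding the two equations eliminates T: 96.113 = 24.2 a, so a = 3.9716 m/s².
Then from the hanging block's equation, T = 14.5 × (9.81 − 3.9716) = 84.657 N.

84.66 N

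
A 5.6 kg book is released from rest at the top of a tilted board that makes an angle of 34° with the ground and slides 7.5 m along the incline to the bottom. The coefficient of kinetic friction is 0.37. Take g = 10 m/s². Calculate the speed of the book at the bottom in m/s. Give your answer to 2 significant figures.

The weight component along the incline is mg sin 34° = 31.315 N and the normal force is N = mg cos 34° = 46.426 N.
Friction up the slope is f = μN = 0.37 × 46.426 = 17.178 N, so the net downslope force is 31.315 − 17.178 = 14.137 N and a = 14.137 / 5.6 = 2.5245 m/s².
Starting from rest over a distance of 7.5 m, v² = 2aL = 2 × 2.5245 × 7.5 = 37.8675, so v = 6.1537 m/s.

6.2 m/s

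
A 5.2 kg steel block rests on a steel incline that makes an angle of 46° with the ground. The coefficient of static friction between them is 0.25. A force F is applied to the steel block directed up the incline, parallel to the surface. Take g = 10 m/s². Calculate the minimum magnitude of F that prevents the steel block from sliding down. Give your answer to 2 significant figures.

28 N

The normal force is N = mg cos 46° = 36.122 N. With F at its minimum the steel block is on the verge of sliding down, so static friction is at its maximum μ_s N = 0.25 × 36.122 = 9.030 N and acts up the slope.
Equilibrium along the incline: F + μ_s N = mg sin 46°, so F = 37.406 − 9.030 = 28.376 N.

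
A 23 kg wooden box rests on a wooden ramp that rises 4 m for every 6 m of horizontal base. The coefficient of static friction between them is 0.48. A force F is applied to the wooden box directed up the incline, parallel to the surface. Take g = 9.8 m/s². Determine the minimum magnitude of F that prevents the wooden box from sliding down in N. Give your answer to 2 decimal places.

35.01 N

The normal force is N = mg cos 33.69° = 187.544 N. With F at its minimum the wooden box is on the verge of sliding down, so static friction is at its maximum μ_s N = 0.48 × 187.544 = 90.021 N and acts up the slope.
Equilibrium along the incline: F + μ_s N = mg sin 33.69°, so F = 125.029 − 90.021 = 35.008 N.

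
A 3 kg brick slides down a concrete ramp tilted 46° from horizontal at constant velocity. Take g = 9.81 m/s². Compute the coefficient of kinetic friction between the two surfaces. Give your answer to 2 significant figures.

1.0

At constant velocity the net force along the incline is zero: mg sin 46° = μ mg cos 46°.
So μ = tan 46° = 0.7193 / 0.6947 = 1.0354.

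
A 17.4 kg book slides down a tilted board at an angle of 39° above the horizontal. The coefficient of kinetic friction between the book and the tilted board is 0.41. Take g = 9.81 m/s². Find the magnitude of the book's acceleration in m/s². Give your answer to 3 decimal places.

3.048 m/s²

Resolving the weight along the incline: the component pulling the book down the slope is mg sin 39° = 17.4 × 9.81 × 0.6293 = 107.418 N, and the normal force is N = mg cos 39° = 17.4 × 9.81 × 0.7771 = 132.646 N.
Kinetic friction acts up the slope with magnitude f = μN = 0.41 × 132.646 = 54.385 N.
Net force along the incline is 107.418 − 54.385 = 53.033 N, so a = 53.033 / 17.4 = 3.0479 m/s².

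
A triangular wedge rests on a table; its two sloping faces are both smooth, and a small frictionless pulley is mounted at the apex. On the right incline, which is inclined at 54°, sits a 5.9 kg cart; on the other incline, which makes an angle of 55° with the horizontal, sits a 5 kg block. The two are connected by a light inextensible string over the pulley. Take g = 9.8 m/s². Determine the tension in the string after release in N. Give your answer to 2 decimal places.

43.18 N

Resolve each weight along its own incline: the 5.9 kg mass has component 5.9 × 9.8 × sin 54° = 46.777 N down its slope, and the 5 kg mass has 5 × 9.8 × sin 55° = 40.138 N down its slope.
The 5.9 kg side's 46.777 N exceeds the other side's 40.138 N, so that mass slides down and the 5 kg mass slides up. Taking that direction as positive, Newton's second law for the whole system gives 46.777 − 40.138 = (5.9 + 5) a, so a = 6.639 / 10.9 = 0.6091 m/s².
For the 5 kg mass (up-slope positive): T − 40.138 = 5 × 0.6091, so T = 43.183 N.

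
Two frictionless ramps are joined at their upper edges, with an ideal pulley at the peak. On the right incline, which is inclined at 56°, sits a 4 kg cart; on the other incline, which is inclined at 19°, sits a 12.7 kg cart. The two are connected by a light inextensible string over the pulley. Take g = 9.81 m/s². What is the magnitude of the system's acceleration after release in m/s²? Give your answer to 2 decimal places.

Resolve each weight along its own incline: the 4 kg mass has component 4 × 9.81 × sin 56° = 32.531 N down its slope, and the 12.7 kg mass has 12.7 × 9.81 × sin 19° = 40.562 N down its slope.
The 12.7 kg side's 40.562 N exceeds the other side's 32.531 N, so that mass slides down and the 4 kg mass slides up. Taking that direction as positive, Newton's second law for the whole system gives 40.562 − 32.531 = (4 + 12.7) a, so a = 8.031 / 16.7 = 0.4809 m/s².

0.48 m/s²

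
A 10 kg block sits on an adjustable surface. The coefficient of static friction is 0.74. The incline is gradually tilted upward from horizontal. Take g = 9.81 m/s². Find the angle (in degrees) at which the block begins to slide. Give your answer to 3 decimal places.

At the threshold of sliding, static friction is at its maximum μ_s N and exactly balances the weight component along the incline: mg sin θ = μ_s mg cos θ.
Hence tan θ = μ_s = 0.74, so θ = arctan(0.74) = 36.5014°.

36.501°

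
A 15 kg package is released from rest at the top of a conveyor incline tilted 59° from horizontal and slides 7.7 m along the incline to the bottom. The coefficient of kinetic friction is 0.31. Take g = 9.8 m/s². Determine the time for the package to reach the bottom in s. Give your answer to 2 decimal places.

The weight component along the incline is mg sin 59° = 126.004 N and the normal force is N = mg cos 59° = 75.711 N.
Friction up the slope is f = μN = 0.31 × 75.711 = 23.470 N, so the net downslope force is 126.004 − 23.470 = 102.534 N and a = 102.534 / 15 = 6.8356 m/s².
Starting from rest, L = ½at², so t = √(2L/a) = √(2 × 7.7 / 6.8356) = 1.5010 s.

1.50 s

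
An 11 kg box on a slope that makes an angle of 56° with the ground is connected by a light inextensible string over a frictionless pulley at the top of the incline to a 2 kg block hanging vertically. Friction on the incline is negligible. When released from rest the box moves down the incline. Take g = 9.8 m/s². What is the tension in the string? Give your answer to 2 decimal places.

30.33 N

For the box on the incline: the weight component along the slope is m₁g sin 56° = 11 × 9.8 × 0.8290 = 89.366 N and the normal force is N = m₁g cos 56° = 60.281 N.
Newton's second law for the box (down-slope positive): 89.366 − T = 11 a. For the hanging block (upward positive): T − 2 × 9.8 = 2 a.
Adding the two equations eliminates T: 69.766 = 13 a, so a = 5.3666 m/s².
Then from the hanging block's equation, T = 2 × (9.8 + 5.3666) = 30.333 N.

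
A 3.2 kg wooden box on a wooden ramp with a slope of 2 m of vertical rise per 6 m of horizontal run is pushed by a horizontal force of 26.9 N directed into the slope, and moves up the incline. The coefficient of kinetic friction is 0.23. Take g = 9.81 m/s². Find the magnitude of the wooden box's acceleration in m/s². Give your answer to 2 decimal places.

The horizontal push has components F cos 18.43° = 26.9 × 0.9487 = 25.520 N up the incline and F sin 18.43° = 26.9 × 0.3162 = 8.506 N pressing into the surface.
The normal force is therefore N = mg cos 18.43° + F sin 18.43° = 29.782 + 8.506 = 38.288 N, and kinetic friction down the slope is μN = 0.23 × 38.288 = 8.806 N.
Along the incline: F cos 18.43° − mg sin 18.43° − μN = ma, so 25.520 − 9.926 − 8.806 = 3.2 a, giving a = 2.1212 m/s².

2.12 m/s²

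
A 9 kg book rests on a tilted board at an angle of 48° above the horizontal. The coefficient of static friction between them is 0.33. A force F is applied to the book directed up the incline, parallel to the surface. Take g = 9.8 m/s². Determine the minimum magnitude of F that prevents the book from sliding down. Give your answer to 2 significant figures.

46 N

The normal force is N = mg cos 48° = 59.017 N. With F at its minimum the book is on the verge of sliding down, so static friction is at its maximum μ_s N = 0.33 × 59.017 = 19.476 N and acts up the slope.
Equilibrium along the incline: F + μ_s N = mg sin 48°, so F = 65.545 − 19.476 = 46.069 N.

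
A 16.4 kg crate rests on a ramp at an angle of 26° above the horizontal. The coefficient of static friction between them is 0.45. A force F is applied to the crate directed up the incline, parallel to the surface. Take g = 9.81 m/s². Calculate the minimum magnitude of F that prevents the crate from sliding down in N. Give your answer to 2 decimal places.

5.46 N

The normal force is N = mg cos 26° = 144.602 N. With F at its minimum the crate is on the verge of sliding down, so static friction is at its maximum μ_s N = 0.45 × 144.602 = 65.071 N and acts up the slope.
Equilibrium along the incline: F + μ_s N = mg sin 26°, so F = 70.527 − 65.071 = 5.456 N.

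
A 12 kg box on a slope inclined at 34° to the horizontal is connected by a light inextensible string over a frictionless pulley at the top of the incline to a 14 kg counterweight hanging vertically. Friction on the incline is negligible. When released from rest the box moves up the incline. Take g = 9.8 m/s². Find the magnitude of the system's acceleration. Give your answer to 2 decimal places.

2.75 m/s²

For the box on the incline: the weight component along the slope is m₁g sin 34° = 12 × 9.8 × 0.5592 = 65.762 N and the normal force is N = m₁g cos 34° = 97.495 N.
Newton's second law for the box (up-slope positive): T − 65.762 = 12 a. For the hanging counterweight (downward positive): 14 × 9.8 − T = 14 a.
Adding the two equations eliminates T: 71.438 = 26 a, so a = 2.7476 m/s².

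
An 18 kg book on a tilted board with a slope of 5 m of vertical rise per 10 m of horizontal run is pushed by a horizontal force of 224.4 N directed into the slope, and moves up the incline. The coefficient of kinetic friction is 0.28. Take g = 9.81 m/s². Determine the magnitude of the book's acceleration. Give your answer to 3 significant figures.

2.75 m/s²

The horizontal push has components F cos 26.57° = 224.4 × 0.8944 = 200.703 N up the incline and F sin 26.57° = 224.4 × 0.4472 = 100.352 N pressing into the surface.
The normal force is therefore N = mg cos 26.57° + F sin 26.57° = 157.933 + 100.352 = 258.285 N, and kinetic friction down the slope is μN = 0.28 × 258.285 = 72.320 N.
Along the incline: F cos 26.57° − mg sin 26.57° − μN = ma, so 200.703 − 78.967 − 72.320 = 18 a, giving a = 2.7453 m/s².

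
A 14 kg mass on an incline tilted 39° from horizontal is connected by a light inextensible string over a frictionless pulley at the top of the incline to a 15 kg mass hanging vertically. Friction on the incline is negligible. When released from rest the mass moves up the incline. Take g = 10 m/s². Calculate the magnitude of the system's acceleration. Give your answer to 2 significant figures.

2.1 m/s²

For the mass on the incline: the weight component along the slope is m₁g sin 39° = 14 × 10 × 0.6293 = 88.102 N and the normal force is N = m₁g cos 39° = 108.800 N.
Newton's second law for the mass (up-slope positive): T − 88.102 = 14 a. For the hanging mass (downward positive): 15 × 10 − T = 15 a.
Adding the two equations eliminates T: 61.898 = 29 a, so a = 2.1344 m/s².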